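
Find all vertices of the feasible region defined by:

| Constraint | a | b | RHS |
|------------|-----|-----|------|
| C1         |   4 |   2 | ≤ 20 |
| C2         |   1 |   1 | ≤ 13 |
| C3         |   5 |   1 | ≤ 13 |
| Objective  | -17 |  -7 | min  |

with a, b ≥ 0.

(0, 0), (2.6, 0), (1, 8), (0, 10)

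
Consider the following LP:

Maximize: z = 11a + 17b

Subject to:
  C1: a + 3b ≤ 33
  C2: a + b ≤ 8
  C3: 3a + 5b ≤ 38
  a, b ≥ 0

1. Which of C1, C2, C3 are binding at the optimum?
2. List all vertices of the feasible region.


1. C2, C3
2. (0, 0), (8, 0), (1, 7), (0, 7.6)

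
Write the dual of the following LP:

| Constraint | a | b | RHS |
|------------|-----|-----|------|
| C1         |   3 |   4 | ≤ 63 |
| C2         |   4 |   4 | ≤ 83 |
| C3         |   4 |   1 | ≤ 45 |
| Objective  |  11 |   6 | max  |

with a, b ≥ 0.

Primal max cᵀx s.t. Ax ≤ b, x ≥ 0  →  Dual min bᵀy s.t. Aᵀy ≥ c, y ≥ 0.

Minimize: z = 63y1 + 83y2 + 45y3

Subject to:
  3y1 + 4y2 + 4y3 ≥ 11
  4y1 + 4y2 + y3 ≥ 6
  y1, y2, y3 ≥ 0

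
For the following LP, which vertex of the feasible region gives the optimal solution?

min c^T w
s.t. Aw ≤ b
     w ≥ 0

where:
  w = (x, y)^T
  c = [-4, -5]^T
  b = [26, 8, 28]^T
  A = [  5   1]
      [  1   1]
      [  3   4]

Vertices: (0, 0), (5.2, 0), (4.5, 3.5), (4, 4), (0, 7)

Evaluate the objective at each vertex of the feasible region:
  z(0, 0) = 0
  z(5.2, 0) = -20.8
  z(4.5, 3.5) = -35.5
  z(4, 4) = -36  ←
  z(0, 7) = -35
The minimum is at x = 4, y = 4.

(4, 4)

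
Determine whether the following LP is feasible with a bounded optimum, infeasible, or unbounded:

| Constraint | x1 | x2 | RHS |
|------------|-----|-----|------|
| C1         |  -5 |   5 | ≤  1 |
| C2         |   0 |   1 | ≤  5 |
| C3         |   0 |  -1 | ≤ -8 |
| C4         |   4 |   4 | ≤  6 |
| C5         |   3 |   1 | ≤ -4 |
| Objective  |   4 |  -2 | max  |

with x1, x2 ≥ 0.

Infeasible (no feasible solution exists)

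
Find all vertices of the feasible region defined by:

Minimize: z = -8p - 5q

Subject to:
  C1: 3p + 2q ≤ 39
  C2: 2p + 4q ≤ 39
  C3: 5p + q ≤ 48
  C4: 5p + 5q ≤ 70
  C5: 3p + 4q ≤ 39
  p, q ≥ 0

(0, 0), (9.6, 0), (9, 3), (0, 9.75)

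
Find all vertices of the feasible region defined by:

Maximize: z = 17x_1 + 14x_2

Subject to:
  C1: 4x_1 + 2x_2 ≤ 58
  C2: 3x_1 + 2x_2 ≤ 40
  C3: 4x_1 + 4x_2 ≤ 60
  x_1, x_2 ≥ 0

(0, 0), (13.33, 0), (10, 5), (0, 15)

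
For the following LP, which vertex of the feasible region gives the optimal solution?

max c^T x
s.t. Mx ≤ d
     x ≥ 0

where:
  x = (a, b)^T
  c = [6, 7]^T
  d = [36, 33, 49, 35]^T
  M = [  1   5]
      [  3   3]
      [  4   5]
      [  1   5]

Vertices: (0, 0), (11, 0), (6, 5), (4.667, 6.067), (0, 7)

Evaluate the objective at each vertex of the feasible region:
  z(0, 0) = 0
  z(11, 0) = 66
  z(6, 5) = 71  ←
  z(4.667, 6.067) = 70.47
  z(0, 7) = 49
The maximum is at a = 6, b = 5.

(6, 5)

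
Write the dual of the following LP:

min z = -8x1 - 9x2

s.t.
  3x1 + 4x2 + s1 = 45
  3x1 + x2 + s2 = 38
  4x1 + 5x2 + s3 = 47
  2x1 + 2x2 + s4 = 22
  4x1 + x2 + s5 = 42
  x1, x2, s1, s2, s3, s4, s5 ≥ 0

Primal min cᵀx s.t. Ax ≤ b, x ≥ 0  →  Dual max −bᵀy s.t. Aᵀy ≥ −c, y ≥ 0.

Maximize: z = -45y1 - 38y2 - 47y3 - 22y4 - 42y5

Subject to:
  3y1 + 3y2 + 4y3 + 2y4 + 4y5 ≥ 8
  4y1 + y2 + 5y3 + 2y4 + y5 ≥ 9
  y1, y2, y3, y4, y5 ≥ 0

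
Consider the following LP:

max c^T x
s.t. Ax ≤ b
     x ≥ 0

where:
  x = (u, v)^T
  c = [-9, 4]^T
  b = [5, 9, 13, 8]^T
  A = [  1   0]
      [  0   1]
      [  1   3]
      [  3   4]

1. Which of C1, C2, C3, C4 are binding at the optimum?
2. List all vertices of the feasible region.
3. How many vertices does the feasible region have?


1. C4
2. (0, 0), (2.667, 0), (0, 2)
3. 3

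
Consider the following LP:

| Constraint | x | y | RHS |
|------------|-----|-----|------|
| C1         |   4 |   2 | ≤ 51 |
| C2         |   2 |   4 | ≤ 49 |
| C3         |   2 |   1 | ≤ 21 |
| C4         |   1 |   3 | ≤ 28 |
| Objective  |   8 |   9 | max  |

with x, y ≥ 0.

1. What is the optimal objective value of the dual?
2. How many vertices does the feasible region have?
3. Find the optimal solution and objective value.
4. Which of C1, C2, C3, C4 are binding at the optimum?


1. 119
2. 4
3. x = 7, y = 7, z = 119
4. C3, C4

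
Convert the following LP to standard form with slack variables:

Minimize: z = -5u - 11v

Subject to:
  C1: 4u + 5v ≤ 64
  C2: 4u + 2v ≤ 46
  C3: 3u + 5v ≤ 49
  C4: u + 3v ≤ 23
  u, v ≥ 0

min z = -5u - 11v

s.t.
  4u + 5v + s1 = 64
  4u + 2v + s2 = 46
  3u + 5v + s3 = 49
  u + 3v + s4 = 23
  u, v, s1, s2, s3, s4 ≥ 0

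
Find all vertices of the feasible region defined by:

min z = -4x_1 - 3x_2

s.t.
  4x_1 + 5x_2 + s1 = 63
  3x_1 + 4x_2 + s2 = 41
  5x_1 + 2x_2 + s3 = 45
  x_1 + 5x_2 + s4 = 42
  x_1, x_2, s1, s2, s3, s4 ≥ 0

(0, 0), (9, 0), (7, 5), (3.364, 7.727), (0, 8.4)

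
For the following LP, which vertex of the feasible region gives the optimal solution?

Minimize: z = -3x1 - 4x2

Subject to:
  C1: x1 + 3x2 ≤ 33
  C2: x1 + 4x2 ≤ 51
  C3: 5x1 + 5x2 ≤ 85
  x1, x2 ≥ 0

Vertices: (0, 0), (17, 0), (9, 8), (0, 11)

Evaluate the objective at each vertex of the feasible region:
  z(0, 0) = 0
  z(17, 0) = -51
  z(9, 8) = -59  ←
  z(0, 11) = -44
The minimum is at x1 = 9, x2 = 8.

(9, 8)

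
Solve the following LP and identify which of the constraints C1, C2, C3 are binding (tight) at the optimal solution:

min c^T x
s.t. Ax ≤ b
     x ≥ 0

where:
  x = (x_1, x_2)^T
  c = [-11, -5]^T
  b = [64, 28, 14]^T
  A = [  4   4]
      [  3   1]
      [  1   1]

At x_1 = 7, x_2 = 7, compute slack b - a·x for each constraint:
  C1: 64 − 56 = 8  (slack)
  C2: 28 − 28 = 0  (binding)
  C3: 14 − 14 = 0  (binding)

Optimal: x_1 = 7, x_2 = 7
Binding: C2, C3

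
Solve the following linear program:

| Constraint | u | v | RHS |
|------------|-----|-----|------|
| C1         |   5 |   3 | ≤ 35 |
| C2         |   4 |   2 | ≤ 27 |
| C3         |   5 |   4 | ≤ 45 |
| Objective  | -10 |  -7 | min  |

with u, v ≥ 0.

Evaluate the objective at each vertex of the feasible region:
  z(0, 0) = 0
  z(6.75, 0) = -67.5
  z(5.5, 2.5) = -72.5
  z(1, 10) = -80  ←
  z(0, 11.25) = -78.75
The minimum is at u = 1, v = 10.

u = 1, v = 10, z = -80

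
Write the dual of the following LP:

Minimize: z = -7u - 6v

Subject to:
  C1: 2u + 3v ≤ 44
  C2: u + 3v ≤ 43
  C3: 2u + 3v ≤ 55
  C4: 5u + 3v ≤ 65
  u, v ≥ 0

Primal min cᵀx s.t. Ax ≤ b, x ≥ 0  →  Dual max −bᵀy s.t. Aᵀy ≥ −c, y ≥ 0.

Maximize: z = -44y1 - 43y2 - 55y3 - 65y4

Subject to:
  2y1 + y2 + 2y3 + 5y4 ≥ 7
  3y1 + 3y2 + 3y3 + 3y4 ≥ 6
  y1, y2, y3, y4 ≥ 0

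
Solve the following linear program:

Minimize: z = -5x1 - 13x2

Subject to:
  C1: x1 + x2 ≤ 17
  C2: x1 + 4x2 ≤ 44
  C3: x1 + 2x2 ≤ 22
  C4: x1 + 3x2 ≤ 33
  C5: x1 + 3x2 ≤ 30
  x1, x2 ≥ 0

Evaluate the objective at each vertex of the feasible region:
  z(0, 0) = 0
  z(17, 0) = -85
  z(12, 5) = -125
  z(6, 8) = -134  ←
  z(0, 10) = -130
The minimum is at x1 = 6, x2 = 8.

x1 = 6, x2 = 8, z = -134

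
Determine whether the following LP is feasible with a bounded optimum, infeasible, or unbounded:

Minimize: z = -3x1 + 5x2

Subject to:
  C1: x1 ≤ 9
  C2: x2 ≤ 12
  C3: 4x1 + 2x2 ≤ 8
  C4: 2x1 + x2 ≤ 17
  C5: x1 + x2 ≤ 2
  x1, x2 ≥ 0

Feasible with a bounded optimal solution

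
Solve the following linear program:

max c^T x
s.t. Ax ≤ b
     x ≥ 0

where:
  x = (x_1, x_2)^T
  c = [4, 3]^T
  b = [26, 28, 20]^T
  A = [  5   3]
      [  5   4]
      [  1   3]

Evaluate the objective at each vertex of the feasible region:
  z(0, 0) = 0
  z(5.2, 0) = 20.8
  z(4, 2) = 22  ←
  z(0.3636, 6.545) = 21.09
  z(0, 6.667) = 20
The maximum is at x_1 = 4, x_2 = 2.

x_1 = 4, x_2 = 2, z = 22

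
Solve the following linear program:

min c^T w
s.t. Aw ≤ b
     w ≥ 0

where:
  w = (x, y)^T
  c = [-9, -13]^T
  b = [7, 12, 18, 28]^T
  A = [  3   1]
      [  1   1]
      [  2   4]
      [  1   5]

Evaluate the objective at each vertex of the feasible region:
  z(0, 0) = 0
  z(2.333, 0) = -21
  z(1, 4) = -61  ←
  z(0, 4.5) = -58.5
The minimum is at x = 1, y = 4.

x = 1, y = 4, z = -61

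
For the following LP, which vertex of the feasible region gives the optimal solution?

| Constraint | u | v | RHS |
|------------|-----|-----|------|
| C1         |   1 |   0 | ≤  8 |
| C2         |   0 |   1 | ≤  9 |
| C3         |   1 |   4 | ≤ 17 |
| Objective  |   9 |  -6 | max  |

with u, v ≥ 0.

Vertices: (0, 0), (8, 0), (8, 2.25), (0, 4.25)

Evaluate the objective at each vertex of the feasible region:
  z(0, 0) = 0
  z(8, 0) = 72  ←
  z(8, 2.25) = 58.5
  z(0, 4.25) = -25.5
The maximum is at u = 8, v = 0.

(8, 0)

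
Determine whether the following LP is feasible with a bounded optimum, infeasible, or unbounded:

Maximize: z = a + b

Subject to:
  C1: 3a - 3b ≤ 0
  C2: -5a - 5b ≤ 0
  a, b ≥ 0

Unbounded (objective can increase without bound)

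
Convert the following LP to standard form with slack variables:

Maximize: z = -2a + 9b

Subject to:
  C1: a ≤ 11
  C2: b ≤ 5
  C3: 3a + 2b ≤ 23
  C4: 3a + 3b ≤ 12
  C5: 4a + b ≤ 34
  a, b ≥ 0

max z = -2a + 9b

s.t.
  a + s1 = 11
  b + s2 = 5
  3a + 2b + s3 = 23
  3a + 3b + s4 = 12
  4a + b + s5 = 34
  a, b, s1, s2, s3, s4, s5 ≥ 0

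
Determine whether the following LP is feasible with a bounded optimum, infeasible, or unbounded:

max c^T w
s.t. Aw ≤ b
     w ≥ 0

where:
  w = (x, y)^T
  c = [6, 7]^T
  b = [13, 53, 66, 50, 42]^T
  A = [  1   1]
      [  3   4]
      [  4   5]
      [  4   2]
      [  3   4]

Feasible with a bounded optimal solution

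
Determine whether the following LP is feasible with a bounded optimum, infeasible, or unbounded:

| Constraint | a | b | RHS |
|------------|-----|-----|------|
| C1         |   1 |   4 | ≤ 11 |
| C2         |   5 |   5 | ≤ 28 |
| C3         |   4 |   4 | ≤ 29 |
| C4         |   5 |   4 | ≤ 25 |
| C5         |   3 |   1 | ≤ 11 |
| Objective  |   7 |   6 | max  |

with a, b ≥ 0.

Feasible with a bounded optimal solution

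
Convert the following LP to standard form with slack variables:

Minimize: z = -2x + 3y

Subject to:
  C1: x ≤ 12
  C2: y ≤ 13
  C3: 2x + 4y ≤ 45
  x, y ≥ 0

min z = -2x + 3y

s.t.
  x + s1 = 12
  y + s2 = 13
  2x + 4y + s3 = 45
  x, y, s1, s2, s3 ≥ 0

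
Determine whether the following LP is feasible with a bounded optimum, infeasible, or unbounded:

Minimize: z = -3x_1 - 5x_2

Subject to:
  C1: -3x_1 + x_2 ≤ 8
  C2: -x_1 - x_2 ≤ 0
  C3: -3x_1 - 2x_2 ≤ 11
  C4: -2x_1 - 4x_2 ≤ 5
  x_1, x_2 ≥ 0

Unbounded (objective can decrease without bound)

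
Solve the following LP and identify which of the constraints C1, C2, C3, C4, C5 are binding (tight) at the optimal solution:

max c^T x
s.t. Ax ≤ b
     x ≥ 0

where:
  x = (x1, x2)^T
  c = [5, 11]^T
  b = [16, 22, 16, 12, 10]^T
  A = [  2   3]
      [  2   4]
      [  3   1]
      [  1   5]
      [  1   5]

At x1 = 5, x2 = 1, compute slack b - a·x for each constraint:
  C1: 16 − 13 = 3  (slack)
  C2: 22 − 14 = 8  (slack)
  C3: 16 − 16 = 0  (binding)
  C4: 12 − 10 = 2  (slack)
  C5: 10 − 10 = 0  (binding)

Optimal: x1 = 5, x2 = 1
Binding: C3, C5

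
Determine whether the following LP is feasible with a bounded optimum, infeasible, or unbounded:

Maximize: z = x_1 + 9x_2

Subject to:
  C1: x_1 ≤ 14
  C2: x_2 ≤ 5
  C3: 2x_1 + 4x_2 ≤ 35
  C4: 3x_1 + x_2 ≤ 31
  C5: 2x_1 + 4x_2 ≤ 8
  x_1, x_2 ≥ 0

Feasible with a bounded optimal solution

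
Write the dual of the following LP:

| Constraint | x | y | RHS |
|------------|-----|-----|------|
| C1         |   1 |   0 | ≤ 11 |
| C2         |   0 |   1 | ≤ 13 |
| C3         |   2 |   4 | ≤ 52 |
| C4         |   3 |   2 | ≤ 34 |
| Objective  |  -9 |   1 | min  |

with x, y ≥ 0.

Primal min cᵀx s.t. Ax ≤ b, x ≥ 0  →  Dual max −bᵀy s.t. Aᵀy ≥ −c, y ≥ 0.

Maximize: z = -11y1 - 13y2 - 52y3 - 34y4

Subject to:
  y1 + 2y3 + 3y4 ≥ 9
  y2 + 4y3 + 2y4 ≥ -1
  y1, y2, y3, y4 ≥ 0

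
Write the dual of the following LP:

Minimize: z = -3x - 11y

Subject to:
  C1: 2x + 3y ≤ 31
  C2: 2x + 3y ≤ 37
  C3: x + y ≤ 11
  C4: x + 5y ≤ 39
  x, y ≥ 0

Primal min cᵀx s.t. Ax ≤ b, x ≥ 0  →  Dual max −bᵀy s.t. Aᵀy ≥ −c, y ≥ 0.

Maximize: z = -31y1 - 37y2 - 11y3 - 39y4

Subject to:
  2y1 + 2y2 + y3 + y4 ≥ 3
  3y1 + 3y2 + y3 + 5y4 ≥ 11
  y1, y2, y3, y4 ≥ 0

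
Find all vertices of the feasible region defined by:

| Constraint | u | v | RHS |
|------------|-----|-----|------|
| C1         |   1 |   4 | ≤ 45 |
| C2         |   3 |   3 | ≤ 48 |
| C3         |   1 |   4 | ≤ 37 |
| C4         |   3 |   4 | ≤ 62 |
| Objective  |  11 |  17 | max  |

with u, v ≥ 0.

(0, 0), (16, 0), (9, 7), (0, 9.25)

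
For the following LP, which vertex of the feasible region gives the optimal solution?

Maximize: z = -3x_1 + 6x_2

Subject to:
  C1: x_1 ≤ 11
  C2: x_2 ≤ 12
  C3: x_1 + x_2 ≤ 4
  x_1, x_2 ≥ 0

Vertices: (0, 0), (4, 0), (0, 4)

Evaluate the objective at each vertex of the feasible region:
  z(0, 0) = 0
  z(4, 0) = -12
  z(0, 4) = 24  ←
The maximum is at x_1 = 0, x_2 = 4.

(0, 4)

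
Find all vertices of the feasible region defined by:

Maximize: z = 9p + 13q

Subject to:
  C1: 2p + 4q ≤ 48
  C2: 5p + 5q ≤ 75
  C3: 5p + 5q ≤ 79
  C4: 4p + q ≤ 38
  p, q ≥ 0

(0, 0), (9.5, 0), (7.667, 7.333), (6, 9), (0, 12)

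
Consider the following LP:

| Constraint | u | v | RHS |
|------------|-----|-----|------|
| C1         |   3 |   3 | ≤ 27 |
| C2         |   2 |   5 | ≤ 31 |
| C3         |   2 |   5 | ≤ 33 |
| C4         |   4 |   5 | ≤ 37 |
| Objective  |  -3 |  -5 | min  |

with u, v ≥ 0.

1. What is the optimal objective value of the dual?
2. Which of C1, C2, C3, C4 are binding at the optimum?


1. -34
2. C2, C4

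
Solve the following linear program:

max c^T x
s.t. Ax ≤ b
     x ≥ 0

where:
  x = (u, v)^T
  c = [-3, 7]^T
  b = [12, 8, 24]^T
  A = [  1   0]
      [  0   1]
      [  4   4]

Evaluate the objective at each vertex of the feasible region:
  z(0, 0) = 0
  z(6, 0) = -18
  z(0, 6) = 42  ←
The maximum is at u = 0, v = 6.

u = 0, v = 6, z = 42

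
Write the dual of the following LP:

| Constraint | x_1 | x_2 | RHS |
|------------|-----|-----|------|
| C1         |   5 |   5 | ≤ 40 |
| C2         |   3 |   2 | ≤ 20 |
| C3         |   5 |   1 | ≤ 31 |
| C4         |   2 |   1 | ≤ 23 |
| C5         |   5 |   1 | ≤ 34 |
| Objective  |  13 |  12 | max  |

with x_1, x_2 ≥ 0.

Primal max cᵀx s.t. Ax ≤ b, x ≥ 0  →  Dual min bᵀy s.t. Aᵀy ≥ c, y ≥ 0.

Minimize: z = 40y1 + 20y2 + 31y3 + 23y4 + 34y5

Subject to:
  5y1 + 3y2 + 5y3 + 2y4 + 5y5 ≥ 13
  5y1 + 2y2 + y3 + y4 + y5 ≥ 12
  y1, y2, y3, y4, y5 ≥ 0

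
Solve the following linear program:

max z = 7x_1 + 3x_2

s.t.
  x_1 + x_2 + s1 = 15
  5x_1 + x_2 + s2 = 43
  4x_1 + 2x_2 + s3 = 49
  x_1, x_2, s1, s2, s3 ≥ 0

Evaluate the objective at each vertex of the feasible region:
  z(0, 0) = 0
  z(8.6, 0) = 60.2
  z(7, 8) = 73  ←
  z(0, 15) = 45
The maximum is at x_1 = 7, x_2 = 8.

x_1 = 7, x_2 = 8, z = 73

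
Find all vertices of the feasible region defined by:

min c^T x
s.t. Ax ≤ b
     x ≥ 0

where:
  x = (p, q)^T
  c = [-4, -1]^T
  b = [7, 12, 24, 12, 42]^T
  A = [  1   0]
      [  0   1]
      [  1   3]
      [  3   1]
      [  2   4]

(0, 0), (4, 0), (1.5, 7.5), (0, 8)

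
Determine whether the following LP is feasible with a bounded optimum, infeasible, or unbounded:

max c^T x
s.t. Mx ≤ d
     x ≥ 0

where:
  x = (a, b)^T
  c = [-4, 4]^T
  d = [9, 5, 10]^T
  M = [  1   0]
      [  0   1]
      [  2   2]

Feasible with a bounded optimal solution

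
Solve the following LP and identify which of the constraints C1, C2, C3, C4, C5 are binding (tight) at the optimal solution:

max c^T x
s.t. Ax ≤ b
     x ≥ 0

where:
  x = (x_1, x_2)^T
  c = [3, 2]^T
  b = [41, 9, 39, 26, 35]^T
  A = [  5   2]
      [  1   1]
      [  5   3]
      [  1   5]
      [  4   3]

At x_1 = 6, x_2 = 3, compute slack b - a·x for each constraint:
  C1: 41 − 36 = 5  (slack)
  C2: 9 − 9 = 0  (binding)
  C3: 39 − 39 = 0  (binding)
  C4: 26 − 21 = 5  (slack)
  C5: 35 − 33 = 2  (slack)

Optimal: x_1 = 6, x_2 = 3
Binding: C2, C3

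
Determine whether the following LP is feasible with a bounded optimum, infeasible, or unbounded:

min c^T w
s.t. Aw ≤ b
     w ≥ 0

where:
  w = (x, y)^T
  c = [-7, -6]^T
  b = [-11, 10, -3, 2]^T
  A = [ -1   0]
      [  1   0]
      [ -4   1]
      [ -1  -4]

Infeasible (no feasible solution exists)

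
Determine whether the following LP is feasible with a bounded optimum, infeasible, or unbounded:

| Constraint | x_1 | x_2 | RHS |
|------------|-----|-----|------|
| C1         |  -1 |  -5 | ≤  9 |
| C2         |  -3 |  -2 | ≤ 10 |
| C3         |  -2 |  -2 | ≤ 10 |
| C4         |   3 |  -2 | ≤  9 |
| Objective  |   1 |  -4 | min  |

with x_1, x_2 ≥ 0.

Unbounded (objective can decrease without bound)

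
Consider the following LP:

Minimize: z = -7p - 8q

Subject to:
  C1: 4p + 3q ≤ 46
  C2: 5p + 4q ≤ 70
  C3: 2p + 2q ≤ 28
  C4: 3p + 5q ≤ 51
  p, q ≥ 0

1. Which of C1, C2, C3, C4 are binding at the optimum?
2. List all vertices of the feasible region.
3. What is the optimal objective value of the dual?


1. C1, C4
2. (0, 0), (11.5, 0), (7, 6), (0, 10.2)
3. -97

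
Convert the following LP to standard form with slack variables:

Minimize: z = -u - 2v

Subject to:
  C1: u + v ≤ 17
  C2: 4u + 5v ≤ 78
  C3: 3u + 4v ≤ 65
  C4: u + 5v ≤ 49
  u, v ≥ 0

min z = -u - 2v

s.t.
  u + v + s1 = 17
  4u + 5v + s2 = 78
  3u + 4v + s3 = 65
  u + 5v + s4 = 49
  u, v, s1, s2, s3, s4 ≥ 0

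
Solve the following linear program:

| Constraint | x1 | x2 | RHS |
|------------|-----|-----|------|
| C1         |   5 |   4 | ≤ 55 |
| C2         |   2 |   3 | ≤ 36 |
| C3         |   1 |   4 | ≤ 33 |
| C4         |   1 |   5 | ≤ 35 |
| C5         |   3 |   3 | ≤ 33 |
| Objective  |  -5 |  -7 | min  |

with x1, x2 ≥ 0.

Evaluate the objective at each vertex of the feasible region:
  z(0, 0) = 0
  z(11, 0) = -55
  z(5, 6) = -67  ←
  z(0, 7) = -49
The minimum is at x1 = 5, x2 = 6.

x1 = 5, x2 = 6, z = -67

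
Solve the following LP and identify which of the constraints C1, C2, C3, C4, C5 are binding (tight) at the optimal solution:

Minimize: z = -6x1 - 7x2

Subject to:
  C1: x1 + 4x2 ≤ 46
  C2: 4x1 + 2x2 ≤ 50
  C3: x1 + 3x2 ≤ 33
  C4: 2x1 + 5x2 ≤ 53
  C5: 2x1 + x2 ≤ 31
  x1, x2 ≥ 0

At x1 = 9, x2 = 7, compute slack b - a·x for each constraint:
  C1: 46 − 37 = 9  (slack)
  C2: 50 − 50 = 0  (binding)
  C3: 33 − 30 = 3  (slack)
  C4: 53 − 53 = 0  (binding)
  C5: 31 − 25 = 6  (slack)

Optimal: x1 = 9, x2 = 7
Binding: C2, C4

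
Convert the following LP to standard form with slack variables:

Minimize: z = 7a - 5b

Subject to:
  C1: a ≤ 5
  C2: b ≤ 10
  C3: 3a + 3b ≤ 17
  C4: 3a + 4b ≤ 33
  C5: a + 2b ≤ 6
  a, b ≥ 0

min z = 7a - 5b

s.t.
  a + s1 = 5
  b + s2 = 10
  3a + 3b + s3 = 17
  3a + 4b + s4 = 33
  a + 2b + s5 = 6
  a, b, s1, s2, s3, s4, s5 ≥ 0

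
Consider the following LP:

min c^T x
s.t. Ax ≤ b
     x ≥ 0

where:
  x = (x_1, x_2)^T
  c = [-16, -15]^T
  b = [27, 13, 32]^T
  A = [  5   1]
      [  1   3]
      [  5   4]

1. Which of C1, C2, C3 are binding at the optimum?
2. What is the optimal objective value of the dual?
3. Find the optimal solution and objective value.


1. C2, C3
2. -109
3. x_1 = 4, x_2 = 3, z = -109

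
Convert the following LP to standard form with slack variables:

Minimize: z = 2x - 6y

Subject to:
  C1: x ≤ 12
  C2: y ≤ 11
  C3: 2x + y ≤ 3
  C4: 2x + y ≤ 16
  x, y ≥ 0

min z = 2x - 6y

s.t.
  x + s1 = 12
  y + s2 = 11
  2x + y + s3 = 3
  2x + y + s4 = 16
  x, y, s1, s2, s3, s4 ≥ 0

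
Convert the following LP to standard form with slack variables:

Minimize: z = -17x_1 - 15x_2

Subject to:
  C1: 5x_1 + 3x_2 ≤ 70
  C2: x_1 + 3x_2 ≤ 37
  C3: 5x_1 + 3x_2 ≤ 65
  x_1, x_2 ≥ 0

min z = -17x_1 - 15x_2

s.t.
  5x_1 + 3x_2 + s1 = 70
  x_1 + 3x_2 + s2 = 37
  5x_1 + 3x_2 + s3 = 65
  x_1, x_2, s1, s2, s3 ≥ 0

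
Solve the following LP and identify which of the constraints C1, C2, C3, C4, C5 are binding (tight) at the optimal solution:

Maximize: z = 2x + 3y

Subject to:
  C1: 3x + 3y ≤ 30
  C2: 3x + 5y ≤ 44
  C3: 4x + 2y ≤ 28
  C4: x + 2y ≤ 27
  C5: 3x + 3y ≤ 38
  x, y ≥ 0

At x = 3, y = 7, compute slack b - a·x for each constraint:
  C1: 30 − 30 = 0  (binding)
  C2: 44 − 44 = 0  (binding)
  C3: 28 − 26 = 2  (slack)
  C4: 27 − 17 = 10  (slack)
  C5: 38 − 30 = 8  (slack)

Optimal: x = 3, y = 7
Binding: C1, C2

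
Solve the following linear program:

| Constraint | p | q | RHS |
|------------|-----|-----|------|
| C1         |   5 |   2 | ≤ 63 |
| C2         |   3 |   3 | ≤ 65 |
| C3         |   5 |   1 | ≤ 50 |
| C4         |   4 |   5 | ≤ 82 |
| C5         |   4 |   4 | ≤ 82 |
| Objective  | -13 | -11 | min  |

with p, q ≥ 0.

Evaluate the objective at each vertex of the feasible region:
  z(0, 0) = 0
  z(10, 0) = -130
  z(8, 10) = -214  ←
  z(0, 16.4) = -180.4
The minimum is at p = 8, q = 10.

p = 8, q = 10, z = -214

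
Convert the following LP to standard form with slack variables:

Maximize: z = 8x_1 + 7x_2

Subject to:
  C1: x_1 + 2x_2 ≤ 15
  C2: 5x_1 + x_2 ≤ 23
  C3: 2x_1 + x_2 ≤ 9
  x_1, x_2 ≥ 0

max z = 8x_1 + 7x_2

s.t.
  x_1 + 2x_2 + s1 = 15
  5x_1 + x_2 + s2 = 23
  2x_1 + x_2 + s3 = 9
  x_1, x_2, s1, s2, s3 ≥ 0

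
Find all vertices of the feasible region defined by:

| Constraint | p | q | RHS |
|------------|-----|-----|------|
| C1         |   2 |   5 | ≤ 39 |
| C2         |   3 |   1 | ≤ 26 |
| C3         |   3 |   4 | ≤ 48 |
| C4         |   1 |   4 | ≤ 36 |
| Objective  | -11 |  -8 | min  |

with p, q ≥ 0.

(0, 0), (8.667, 0), (7, 5), (0, 7.8)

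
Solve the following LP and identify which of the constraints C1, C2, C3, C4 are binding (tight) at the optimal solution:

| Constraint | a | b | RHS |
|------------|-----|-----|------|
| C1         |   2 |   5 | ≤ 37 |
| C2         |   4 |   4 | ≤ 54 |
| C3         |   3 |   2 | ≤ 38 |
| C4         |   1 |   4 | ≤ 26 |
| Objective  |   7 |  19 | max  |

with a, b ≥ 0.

At a = 6, b = 5, compute slack b - a·x for each constraint:
  C1: 37 − 37 = 0  (binding)
  C2: 54 − 44 = 10  (slack)
  C3: 38 − 28 = 10  (slack)
  C4: 26 − 26 = 0  (binding)

Optimal: a = 6, b = 5
Binding: C1, C4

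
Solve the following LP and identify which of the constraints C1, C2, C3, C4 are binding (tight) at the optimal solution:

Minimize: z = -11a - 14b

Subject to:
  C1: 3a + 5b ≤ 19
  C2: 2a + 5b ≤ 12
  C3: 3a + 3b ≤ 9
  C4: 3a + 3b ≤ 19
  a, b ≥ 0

At a = 1, b = 2, compute slack b - a·x for each constraint:
  C1: 19 − 13 = 6  (slack)
  C2: 12 − 12 = 0  (binding)
  C3: 9 − 9 = 0  (binding)
  C4: 19 − 9 = 10  (slack)

Optimal: a = 1, b = 2
Binding: C2, C3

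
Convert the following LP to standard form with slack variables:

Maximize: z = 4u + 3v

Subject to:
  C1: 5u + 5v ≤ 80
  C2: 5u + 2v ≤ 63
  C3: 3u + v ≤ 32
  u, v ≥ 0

max z = 4u + 3v

s.t.
  5u + 5v + s1 = 80
  5u + 2v + s2 = 63
  3u + v + s3 = 32
  u, v, s1, s2, s3 ≥ 0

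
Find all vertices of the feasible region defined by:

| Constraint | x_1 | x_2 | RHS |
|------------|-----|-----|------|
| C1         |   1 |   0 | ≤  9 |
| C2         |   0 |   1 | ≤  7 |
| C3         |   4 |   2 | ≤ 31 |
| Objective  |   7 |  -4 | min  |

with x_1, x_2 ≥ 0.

(0, 0), (7.75, 0), (4.25, 7), (0, 7)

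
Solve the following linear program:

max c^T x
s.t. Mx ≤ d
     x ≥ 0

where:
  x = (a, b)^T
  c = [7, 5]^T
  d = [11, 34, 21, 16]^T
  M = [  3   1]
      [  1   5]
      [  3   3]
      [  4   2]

Evaluate the objective at each vertex of the feasible region:
  z(0, 0) = 0
  z(3.667, 0) = 25.67
  z(3, 2) = 31
  z(1, 6) = 37  ←
  z(0.25, 6.75) = 35.5
  z(0, 6.8) = 34
The maximum is at a = 1, b = 6.

a = 1, b = 6, z = 37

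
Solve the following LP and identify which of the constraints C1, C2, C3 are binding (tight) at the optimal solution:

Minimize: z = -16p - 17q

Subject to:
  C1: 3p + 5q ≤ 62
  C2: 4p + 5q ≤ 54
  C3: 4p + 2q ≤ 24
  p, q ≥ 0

At p = 1, q = 10, compute slack b - a·x for each constraint:
  C1: 62 − 53 = 9  (slack)
  C2: 54 − 54 = 0  (binding)
  C3: 24 − 24 = 0  (binding)

Optimal: p = 1, q = 10
Binding: C2, C3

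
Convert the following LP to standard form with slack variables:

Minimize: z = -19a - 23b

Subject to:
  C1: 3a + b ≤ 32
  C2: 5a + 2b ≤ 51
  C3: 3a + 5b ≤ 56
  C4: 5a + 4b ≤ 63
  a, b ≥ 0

min z = -19a - 23b

s.t.
  3a + b + s1 = 32
  5a + 2b + s2 = 51
  3a + 5b + s3 = 56
  5a + 4b + s4 = 63
  a, b, s1, s2, s3, s4 ≥ 0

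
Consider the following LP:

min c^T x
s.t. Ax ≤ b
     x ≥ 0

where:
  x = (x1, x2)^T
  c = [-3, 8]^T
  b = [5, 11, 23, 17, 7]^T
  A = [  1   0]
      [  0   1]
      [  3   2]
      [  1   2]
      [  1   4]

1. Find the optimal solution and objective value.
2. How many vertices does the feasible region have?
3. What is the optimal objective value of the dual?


1. x1 = 5, x2 = 0, z = -15
2. 4
3. -15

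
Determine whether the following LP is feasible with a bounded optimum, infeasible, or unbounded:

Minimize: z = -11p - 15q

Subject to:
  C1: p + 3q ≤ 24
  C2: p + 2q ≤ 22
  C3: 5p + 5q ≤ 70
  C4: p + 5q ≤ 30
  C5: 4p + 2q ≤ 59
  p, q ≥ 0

Feasible with a bounded optimal solution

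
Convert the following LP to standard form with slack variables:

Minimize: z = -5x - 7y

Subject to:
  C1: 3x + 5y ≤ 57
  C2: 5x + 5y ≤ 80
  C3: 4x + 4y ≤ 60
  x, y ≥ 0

min z = -5x - 7y

s.t.
  3x + 5y + s1 = 57
  5x + 5y + s2 = 80
  4x + 4y + s3 = 60
  x, y, s1, s2, s3 ≥ 0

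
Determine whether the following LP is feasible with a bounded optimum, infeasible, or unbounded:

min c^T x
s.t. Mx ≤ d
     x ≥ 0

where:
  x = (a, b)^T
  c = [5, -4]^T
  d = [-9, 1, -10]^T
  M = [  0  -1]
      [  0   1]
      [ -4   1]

Infeasible (no feasible solution exists)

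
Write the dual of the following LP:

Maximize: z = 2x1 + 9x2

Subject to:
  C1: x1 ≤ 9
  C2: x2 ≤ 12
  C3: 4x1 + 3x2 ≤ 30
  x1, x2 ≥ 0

Primal max cᵀx s.t. Ax ≤ b, x ≥ 0  →  Dual min bᵀy s.t. Aᵀy ≥ c, y ≥ 0.

Minimize: z = 9y1 + 12y2 + 30y3

Subject to:
  y1 + 4y3 ≥ 2
  y2 + 3y3 ≥ 9
  y1, y2, y3 ≥ 0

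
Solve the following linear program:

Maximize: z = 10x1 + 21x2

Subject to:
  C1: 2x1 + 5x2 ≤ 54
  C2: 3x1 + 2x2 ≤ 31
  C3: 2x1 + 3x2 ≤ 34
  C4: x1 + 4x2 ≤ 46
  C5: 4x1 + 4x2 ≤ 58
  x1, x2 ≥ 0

Evaluate the objective at each vertex of the feasible region:
  z(0, 0) = 0
  z(10.33, 0) = 103.3
  z(5, 8) = 218
  z(2, 10) = 230  ←
  z(0, 10.8) = 226.8
The maximum is at x1 = 2, x2 = 10.

x1 = 2, x2 = 10, z = 230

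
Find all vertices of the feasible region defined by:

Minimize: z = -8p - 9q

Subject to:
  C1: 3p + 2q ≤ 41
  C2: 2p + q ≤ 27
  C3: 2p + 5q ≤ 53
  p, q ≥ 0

(0, 0), (13.5, 0), (13, 1), (9, 7), (0, 10.6)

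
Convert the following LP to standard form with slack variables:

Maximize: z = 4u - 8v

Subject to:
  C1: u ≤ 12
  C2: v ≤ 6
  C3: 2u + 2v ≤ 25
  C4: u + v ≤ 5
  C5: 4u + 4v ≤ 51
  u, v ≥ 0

max z = 4u - 8v

s.t.
  u + s1 = 12
  v + s2 = 6
  2u + 2v + s3 = 25
  u + v + s4 = 5
  4u + 4v + s5 = 51
  u, v, s1, s2, s3, s4, s5 ≥ 0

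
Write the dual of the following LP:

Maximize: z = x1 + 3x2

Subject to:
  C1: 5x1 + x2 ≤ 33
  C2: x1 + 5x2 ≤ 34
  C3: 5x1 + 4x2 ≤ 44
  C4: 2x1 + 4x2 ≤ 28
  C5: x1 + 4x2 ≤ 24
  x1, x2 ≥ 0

Primal max cᵀx s.t. Ax ≤ b, x ≥ 0  →  Dual min bᵀy s.t. Aᵀy ≥ c, y ≥ 0.

Minimize: z = 33y1 + 34y2 + 44y3 + 28y4 + 24y5

Subject to:
  5y1 + y2 + 5y3 + 2y4 + y5 ≥ 1
  y1 + 5y2 + 4y3 + 4y4 + 4y5 ≥ 3
  y1, y2, y3, y4, y5 ≥ 0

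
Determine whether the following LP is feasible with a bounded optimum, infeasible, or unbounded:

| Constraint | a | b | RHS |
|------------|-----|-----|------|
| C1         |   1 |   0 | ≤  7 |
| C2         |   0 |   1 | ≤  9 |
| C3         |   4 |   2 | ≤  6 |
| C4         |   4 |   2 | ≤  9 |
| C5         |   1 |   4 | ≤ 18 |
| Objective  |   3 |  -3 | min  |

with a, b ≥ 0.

Feasible with a bounded optimal solution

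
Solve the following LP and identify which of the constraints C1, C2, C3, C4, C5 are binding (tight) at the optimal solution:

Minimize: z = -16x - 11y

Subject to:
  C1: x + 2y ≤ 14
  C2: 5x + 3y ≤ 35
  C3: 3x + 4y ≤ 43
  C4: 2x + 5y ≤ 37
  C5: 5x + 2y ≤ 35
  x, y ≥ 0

At x = 4, y = 5, compute slack b - a·x for each constraint:
  C1: 14 − 14 = 0  (binding)
  C2: 35 − 35 = 0  (binding)
  C3: 43 − 32 = 11  (slack)
  C4: 37 − 33 = 4  (slack)
  C5: 35 − 30 = 5  (slack)

Optimal: x = 4, y = 5
Binding: C1, C2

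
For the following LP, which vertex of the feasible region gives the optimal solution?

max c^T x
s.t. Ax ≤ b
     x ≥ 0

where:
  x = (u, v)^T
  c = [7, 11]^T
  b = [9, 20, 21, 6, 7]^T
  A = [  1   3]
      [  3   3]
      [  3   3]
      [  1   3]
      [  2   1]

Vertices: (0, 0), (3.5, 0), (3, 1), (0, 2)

Evaluate the objective at each vertex of the feasible region:
  z(0, 0) = 0
  z(3.5, 0) = 24.5
  z(3, 1) = 32  ←
  z(0, 2) = 22
The maximum is at u = 3, v = 1.

(3, 1)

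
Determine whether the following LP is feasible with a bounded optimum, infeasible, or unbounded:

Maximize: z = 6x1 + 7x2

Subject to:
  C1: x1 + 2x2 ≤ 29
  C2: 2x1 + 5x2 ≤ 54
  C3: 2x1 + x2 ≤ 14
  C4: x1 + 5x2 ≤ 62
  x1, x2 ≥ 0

Feasible with a bounded optimal solution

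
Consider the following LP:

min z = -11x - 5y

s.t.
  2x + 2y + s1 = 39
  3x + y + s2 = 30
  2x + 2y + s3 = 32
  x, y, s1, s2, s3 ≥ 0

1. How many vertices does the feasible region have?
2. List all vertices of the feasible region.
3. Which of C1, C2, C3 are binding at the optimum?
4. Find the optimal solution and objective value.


1. 4
2. (0, 0), (10, 0), (7, 9), (0, 16)
3. C2, C3
4. x = 7, y = 9, z = -122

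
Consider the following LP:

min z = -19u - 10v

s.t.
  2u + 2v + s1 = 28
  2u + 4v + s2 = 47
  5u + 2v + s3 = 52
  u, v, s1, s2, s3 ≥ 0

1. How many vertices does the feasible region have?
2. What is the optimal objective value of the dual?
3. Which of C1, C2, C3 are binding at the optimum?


1. 5
2. -212
3. C1, C3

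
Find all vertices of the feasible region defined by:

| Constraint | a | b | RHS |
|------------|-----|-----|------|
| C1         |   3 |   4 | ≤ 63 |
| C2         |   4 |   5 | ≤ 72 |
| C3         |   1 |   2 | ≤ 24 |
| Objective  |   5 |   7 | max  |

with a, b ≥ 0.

(0, 0), (18, 0), (8, 8), (0, 12)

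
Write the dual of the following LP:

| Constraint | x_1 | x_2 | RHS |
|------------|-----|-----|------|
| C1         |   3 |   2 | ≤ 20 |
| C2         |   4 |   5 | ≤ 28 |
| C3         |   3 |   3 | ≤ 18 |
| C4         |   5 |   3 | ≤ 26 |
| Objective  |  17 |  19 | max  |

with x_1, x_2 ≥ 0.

Primal max cᵀx s.t. Ax ≤ b, x ≥ 0  →  Dual min bᵀy s.t. Aᵀy ≥ c, y ≥ 0.

Minimize: z = 20y1 + 28y2 + 18y3 + 26y4

Subject to:
  3y1 + 4y2 + 3y3 + 5y4 ≥ 17
  2y1 + 5y2 + 3y3 + 3y4 ≥ 19
  y1, y2, y3, y4 ≥ 0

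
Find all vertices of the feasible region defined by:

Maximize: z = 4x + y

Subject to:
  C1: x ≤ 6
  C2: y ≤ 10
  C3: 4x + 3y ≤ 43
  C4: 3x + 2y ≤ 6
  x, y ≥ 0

(0, 0), (2, 0), (0, 3)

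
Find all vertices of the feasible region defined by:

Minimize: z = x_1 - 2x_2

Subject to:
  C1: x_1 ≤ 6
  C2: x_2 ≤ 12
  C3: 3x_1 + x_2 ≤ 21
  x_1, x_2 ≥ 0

(0, 0), (6, 0), (6, 3), (3, 12), (0, 12)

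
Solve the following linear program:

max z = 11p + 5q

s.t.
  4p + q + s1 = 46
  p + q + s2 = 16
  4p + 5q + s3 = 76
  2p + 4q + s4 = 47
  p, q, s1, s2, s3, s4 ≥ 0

Evaluate the objective at each vertex of the feasible region:
  z(0, 0) = 0
  z(11.5, 0) = 126.5
  z(10, 6) = 140  ←
  z(8.5, 7.5) = 131
  z(0, 11.75) = 58.75
The maximum is at p = 10, q = 6.

p = 10, q = 6, z = 140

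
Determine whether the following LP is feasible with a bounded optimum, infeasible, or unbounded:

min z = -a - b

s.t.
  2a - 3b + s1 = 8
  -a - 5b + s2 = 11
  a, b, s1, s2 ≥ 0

Unbounded (objective can decrease without bound)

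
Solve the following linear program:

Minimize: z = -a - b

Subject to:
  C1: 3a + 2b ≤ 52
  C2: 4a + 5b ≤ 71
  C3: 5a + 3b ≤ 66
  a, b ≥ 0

Evaluate the objective at each vertex of the feasible region:
  z(0, 0) = 0
  z(13.2, 0) = -13.2
  z(9, 7) = -16  ←
  z(0, 14.2) = -14.2
The minimum is at a = 9, b = 7.

a = 9, b = 7, z = -16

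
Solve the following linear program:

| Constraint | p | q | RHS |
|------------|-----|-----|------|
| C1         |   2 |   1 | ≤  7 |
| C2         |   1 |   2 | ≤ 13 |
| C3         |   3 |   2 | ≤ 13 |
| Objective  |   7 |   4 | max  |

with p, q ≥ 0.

Evaluate the objective at each vertex of the feasible region:
  z(0, 0) = 0
  z(3.5, 0) = 24.5
  z(1, 5) = 27  ←
  z(0, 6.5) = 26
The maximum is at p = 1, q = 5.

p = 1, q = 5, z = 27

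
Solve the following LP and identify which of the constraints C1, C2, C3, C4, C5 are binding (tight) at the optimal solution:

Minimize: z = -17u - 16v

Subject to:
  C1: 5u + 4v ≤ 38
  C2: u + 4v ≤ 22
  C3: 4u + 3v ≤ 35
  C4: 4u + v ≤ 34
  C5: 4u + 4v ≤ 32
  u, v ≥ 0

At u = 6, v = 2, compute slack b - a·x for each constraint:
  C1: 38 − 38 = 0  (binding)
  C2: 22 − 14 = 8  (slack)
  C3: 35 − 30 = 5  (slack)
  C4: 34 − 26 = 8  (slack)
  C5: 32 − 32 = 0  (binding)

Optimal: u = 6, v = 2
Binding: C1, C5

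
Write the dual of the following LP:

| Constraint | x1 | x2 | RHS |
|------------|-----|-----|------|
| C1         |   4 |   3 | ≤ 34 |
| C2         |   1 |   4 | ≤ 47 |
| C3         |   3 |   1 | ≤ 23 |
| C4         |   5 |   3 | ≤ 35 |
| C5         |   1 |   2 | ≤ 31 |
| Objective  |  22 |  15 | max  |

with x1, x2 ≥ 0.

Primal max cᵀx s.t. Ax ≤ b, x ≥ 0  →  Dual min bᵀy s.t. Aᵀy ≥ c, y ≥ 0.

Minimize: z = 34y1 + 47y2 + 23y3 + 35y4 + 31y5

Subject to:
  4y1 + y2 + 3y3 + 5y4 + y5 ≥ 22
  3y1 + 4y2 + y3 + 3y4 + 2y5 ≥ 15
  y1, y2, y3, y4, y5 ≥ 0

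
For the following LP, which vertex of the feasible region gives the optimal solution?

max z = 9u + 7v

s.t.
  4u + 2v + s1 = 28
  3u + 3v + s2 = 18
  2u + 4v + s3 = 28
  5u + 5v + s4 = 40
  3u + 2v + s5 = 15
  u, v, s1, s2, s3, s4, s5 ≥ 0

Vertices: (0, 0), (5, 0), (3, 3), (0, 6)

Evaluate the objective at each vertex of the feasible region:
  z(0, 0) = 0
  z(5, 0) = 45
  z(3, 3) = 48  ←
  z(0, 6) = 42
The maximum is at u = 3, v = 3.

(3, 3)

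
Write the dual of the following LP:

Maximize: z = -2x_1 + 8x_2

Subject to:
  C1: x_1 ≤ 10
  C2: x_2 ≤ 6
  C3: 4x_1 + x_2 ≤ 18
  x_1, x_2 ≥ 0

Primal max cᵀx s.t. Ax ≤ b, x ≥ 0  →  Dual min bᵀy s.t. Aᵀy ≥ c, y ≥ 0.

Minimize: z = 10y1 + 6y2 + 18y3

Subject to:
  y1 + 4y3 ≥ -2
  y2 + y3 ≥ 8
  y1, y2, y3 ≥ 0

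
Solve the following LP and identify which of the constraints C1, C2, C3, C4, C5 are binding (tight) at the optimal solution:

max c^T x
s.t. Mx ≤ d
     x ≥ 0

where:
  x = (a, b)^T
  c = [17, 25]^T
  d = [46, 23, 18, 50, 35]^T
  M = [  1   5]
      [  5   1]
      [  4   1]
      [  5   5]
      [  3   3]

At a = 1, b = 9, compute slack b - a·x for each constraint:
  C1: 46 − 46 = 0  (binding)
  C2: 23 − 14 = 9  (slack)
  C3: 18 − 13 = 5  (slack)
  C4: 50 − 50 = 0  (binding)
  C5: 35 − 30 = 5  (slack)

Optimal: a = 1, b = 9
Binding: C1, C4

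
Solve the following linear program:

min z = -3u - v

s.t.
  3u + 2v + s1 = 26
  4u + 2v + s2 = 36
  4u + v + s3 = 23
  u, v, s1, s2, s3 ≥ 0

Evaluate the objective at each vertex of the feasible region:
  z(0, 0) = 0
  z(5.75, 0) = -17.25
  z(4, 7) = -19  ←
  z(0, 13) = -13
The minimum is at u = 4, v = 7.

u = 4, v = 7, z = -19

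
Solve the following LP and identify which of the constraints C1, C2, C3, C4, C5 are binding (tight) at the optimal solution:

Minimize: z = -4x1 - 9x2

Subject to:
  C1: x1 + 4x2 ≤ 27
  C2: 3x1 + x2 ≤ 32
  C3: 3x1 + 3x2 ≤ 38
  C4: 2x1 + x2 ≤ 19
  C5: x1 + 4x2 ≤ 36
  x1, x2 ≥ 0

At x1 = 7, x2 = 5, compute slack b - a·x for each constraint:
  C1: 27 − 27 = 0  (binding)
  C2: 32 − 26 = 6  (slack)
  C3: 38 − 36 = 2  (slack)
  C4: 19 − 19 = 0  (binding)
  C5: 36 − 27 = 9  (slack)

Optimal: x1 = 7, x2 = 5
Binding: C1, C4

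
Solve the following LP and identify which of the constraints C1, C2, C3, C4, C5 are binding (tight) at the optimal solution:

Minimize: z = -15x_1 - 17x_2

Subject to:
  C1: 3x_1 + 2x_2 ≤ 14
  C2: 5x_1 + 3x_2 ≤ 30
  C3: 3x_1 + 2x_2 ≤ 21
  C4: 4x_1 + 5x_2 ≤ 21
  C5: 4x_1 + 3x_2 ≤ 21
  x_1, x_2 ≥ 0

At x_1 = 4, x_2 = 1, compute slack b - a·x for each constraint:
  C1: 14 − 14 = 0  (binding)
  C2: 30 − 23 = 7  (slack)
  C3: 21 − 14 = 7  (slack)
  C4: 21 − 21 = 0  (binding)
  C5: 21 − 19 = 2  (slack)

Optimal: x_1 = 4, x_2 = 1
Binding: C1, C4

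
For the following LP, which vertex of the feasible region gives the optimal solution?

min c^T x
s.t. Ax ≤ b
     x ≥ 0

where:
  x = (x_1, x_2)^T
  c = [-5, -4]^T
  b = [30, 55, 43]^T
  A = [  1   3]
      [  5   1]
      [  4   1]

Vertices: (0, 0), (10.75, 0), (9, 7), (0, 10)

Evaluate the objective at each vertex of the feasible region:
  z(0, 0) = 0
  z(10.75, 0) = -53.75
  z(9, 7) = -73  ←
  z(0, 10) = -40
The minimum is at x_1 = 9, x_2 = 7.

(9, 7)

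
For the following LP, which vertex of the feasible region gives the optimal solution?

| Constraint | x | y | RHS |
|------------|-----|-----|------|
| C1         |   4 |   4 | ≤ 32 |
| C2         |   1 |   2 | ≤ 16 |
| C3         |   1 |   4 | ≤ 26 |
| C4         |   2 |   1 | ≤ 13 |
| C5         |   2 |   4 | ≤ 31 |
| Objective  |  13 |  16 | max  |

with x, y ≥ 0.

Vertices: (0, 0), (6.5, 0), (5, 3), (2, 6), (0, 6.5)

Evaluate the objective at each vertex of the feasible region:
  z(0, 0) = 0
  z(6.5, 0) = 84.5
  z(5, 3) = 113
  z(2, 6) = 122  ←
  z(0, 6.5) = 104
The maximum is at x = 2, y = 6.

(2, 6)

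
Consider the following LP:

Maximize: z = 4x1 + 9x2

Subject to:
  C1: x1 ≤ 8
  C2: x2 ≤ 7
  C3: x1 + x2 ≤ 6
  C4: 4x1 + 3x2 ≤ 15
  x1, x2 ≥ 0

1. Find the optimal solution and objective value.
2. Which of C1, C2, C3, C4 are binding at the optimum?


1. x1 = 0, x2 = 5, z = 45
2. C4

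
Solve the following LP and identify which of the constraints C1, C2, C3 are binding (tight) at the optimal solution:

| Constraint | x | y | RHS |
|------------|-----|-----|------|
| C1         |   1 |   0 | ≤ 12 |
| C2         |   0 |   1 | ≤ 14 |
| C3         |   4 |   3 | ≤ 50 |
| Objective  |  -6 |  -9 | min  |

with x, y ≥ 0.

At x = 2, y = 14, compute slack b - a·x for each constraint:
  C1: 12 − 2 = 10  (slack)
  C2: 14 − 14 = 0  (binding)
  C3: 50 − 50 = 0  (binding)

Optimal: x = 2, y = 14
Binding: C2, C3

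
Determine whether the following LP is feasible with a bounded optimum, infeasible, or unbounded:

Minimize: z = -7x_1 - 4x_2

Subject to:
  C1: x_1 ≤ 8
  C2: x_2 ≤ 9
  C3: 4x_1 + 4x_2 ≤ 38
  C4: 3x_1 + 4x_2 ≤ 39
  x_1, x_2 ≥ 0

Feasible with a bounded optimal solution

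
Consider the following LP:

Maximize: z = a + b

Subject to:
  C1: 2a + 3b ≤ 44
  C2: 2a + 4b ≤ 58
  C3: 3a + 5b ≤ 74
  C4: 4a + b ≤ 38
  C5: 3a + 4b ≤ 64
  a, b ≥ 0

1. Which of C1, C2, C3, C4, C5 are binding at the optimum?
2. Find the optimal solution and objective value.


1. C1, C4
2. a = 7, b = 10, z = 17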